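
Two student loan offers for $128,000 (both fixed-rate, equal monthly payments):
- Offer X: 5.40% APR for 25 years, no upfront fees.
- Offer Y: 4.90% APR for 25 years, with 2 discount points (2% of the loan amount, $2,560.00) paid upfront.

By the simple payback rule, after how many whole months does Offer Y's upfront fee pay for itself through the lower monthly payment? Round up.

69 months

Offer X: monthly rate = 5.4%/12 = 0.0045000; payment = 128,000 × 0.0045000 / (1 − (1+0.0045000)^−300) = $778.41.
Offer Y: at 4.90% the monthly rate is 0.0040833, so the payment is 128,000 × 0.0040833 / (1 − 1.0040833^−300) = $740.84.
Monthly savings = $778.41 − $740.84 = $37.57.
Break-even = $2,560.00 / $37.57 = 68.14 → 69 months.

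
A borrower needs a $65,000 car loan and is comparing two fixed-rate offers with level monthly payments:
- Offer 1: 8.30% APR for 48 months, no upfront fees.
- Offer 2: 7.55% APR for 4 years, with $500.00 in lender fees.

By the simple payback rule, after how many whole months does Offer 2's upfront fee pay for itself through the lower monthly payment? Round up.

22 months

Offer 1: at 8.30% the monthly rate is 0.0069167, so the payment is 65,000 × 0.0069167 / (1 − 1.0069167^−48) = $1,596.01.
Offer 2: monthly rate = 7.55%/12 = 0.0062917; payment = 65,000 × 0.0062917 / (1 − (1+0.0062917)^−48) = $1,573.15.
Monthly savings = $1,596.01 − $1,573.15 = $22.86.
Break-even = $500.00 / $22.86 = 21.87 → 22 months.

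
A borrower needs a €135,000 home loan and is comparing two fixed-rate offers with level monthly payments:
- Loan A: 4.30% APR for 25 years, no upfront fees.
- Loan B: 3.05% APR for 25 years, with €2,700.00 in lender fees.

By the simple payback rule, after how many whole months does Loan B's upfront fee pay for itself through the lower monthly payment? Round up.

Loan A: at 4.30% the monthly rate is 0.0035833, so the payment is 135,000 × 0.0035833 / (1 − 1.0035833^−300) = €735.13.
Loan B: monthly rate = 3.05%/12 = 0.0025417; payment = 135,000 × 0.0025417 / (1 − (1+0.0025417)^−300) = €643.70.
Monthly savings = €735.13 − €643.70 = €91.43.
Break-even = €2,700.00 / €91.43 = 29.53 → 30 months.

30 months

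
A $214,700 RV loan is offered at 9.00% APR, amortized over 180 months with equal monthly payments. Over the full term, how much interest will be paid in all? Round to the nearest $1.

Monthly rate = 9%/12 = 0.0075000; payment = 214,700 × 0.0075000 / (1 − (1+0.0075000)^−180) = $2,177.63.
Total paid = 180 × $2,177.63 = $391,973.40; interest = $391,973.40 − $214,700 = $177,273.40.

$177,273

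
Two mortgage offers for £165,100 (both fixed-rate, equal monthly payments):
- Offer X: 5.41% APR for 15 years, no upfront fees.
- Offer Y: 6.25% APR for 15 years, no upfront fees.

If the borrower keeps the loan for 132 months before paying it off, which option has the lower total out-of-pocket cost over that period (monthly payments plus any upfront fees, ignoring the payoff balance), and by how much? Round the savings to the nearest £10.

Offer X: at 5.41% the monthly rate is 0.0045083, so the payment is 165,100 × 0.0045083 / (1 − 1.0045083^−180) = £1,341.13.
Offer Y: at 6.25% the monthly rate is 0.0052083, so the payment is 165,100 × 0.0052083 / (1 − 1.0052083^−180) = £1,415.61.
Over 132 months: Offer X costs 132 × £1,341.13 = £177,029.16; Offer Y costs 132 × £1,415.61 = £186,860.52.
Offer X is cheaper by £186,860.52 − £177,029.16 = £9,831.36.

Offer X by £9,830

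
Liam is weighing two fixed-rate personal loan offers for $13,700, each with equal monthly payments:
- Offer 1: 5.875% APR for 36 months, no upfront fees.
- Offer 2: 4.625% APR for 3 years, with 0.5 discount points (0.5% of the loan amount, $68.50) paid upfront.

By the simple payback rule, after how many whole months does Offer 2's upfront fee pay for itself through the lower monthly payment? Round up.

9 months

Offer 1: at 5.875% the monthly rate is 0.0048958, so the payment is 13,700 × 0.0048958 / (1 − 1.0048958^−36) = $416.01.
Offer 2: monthly rate = 4.625%/12 = 0.0038542; payment = 13,700 × 0.0038542 / (1 − (1+0.0038542)^−36) = $408.30.
Monthly savings = $416.01 − $408.30 = $7.71.
Break-even = $68.50 / $7.71 = 8.88 → 9 months.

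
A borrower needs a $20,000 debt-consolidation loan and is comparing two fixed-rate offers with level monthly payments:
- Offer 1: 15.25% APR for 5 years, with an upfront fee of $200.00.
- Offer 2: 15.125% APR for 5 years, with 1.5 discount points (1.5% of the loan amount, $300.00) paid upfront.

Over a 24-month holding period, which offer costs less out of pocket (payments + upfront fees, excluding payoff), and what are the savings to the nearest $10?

Offer 1 by $70

Offer 1: at 15.25% the monthly rate is 0.0127083, so the payment is 20,000 × 0.0127083 / (1 − 1.0127083^−60) = $478.43.
Offer 2: monthly rate = 15.125%/12 = 0.0126042; payment = 20,000 × 0.0126042 / (1 − (1+0.0126042)^−60) = $477.11.
Over 24 months: Offer 1 costs 24 × $478.43 + $200.00 = $11,682.32; Offer 2 costs 24 × $477.11 + $300.00 = $11,750.64.
Offer 1 is cheaper by $11,750.64 − $11,682.32 = $68.32.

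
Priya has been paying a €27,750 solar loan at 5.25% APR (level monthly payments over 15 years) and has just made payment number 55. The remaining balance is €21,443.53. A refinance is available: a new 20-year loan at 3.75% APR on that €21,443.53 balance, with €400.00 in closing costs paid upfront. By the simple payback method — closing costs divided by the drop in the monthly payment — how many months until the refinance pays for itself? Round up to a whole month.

Current payment = 27,750 × 5.25%/12 / (1 − (1+0.0043750)^−180) = €223.08.
Refinanced payment = 21,443.53 × 0.0031250 / (1 − (1+0.0031250)^−240) = €127.14.
Monthly savings = €223.08 − €127.14 = €95.94.
Break-even = €400.00 / €95.94 = 4.17 → 5 months.

5 months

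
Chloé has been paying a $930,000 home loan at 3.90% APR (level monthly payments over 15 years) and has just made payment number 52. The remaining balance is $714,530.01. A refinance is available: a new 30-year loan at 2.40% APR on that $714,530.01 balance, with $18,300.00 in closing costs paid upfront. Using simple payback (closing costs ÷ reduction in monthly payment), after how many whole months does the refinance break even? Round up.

Current payment = 930,000 × 3.9%/12 / (1 − (1+0.0032500)^−180) = $6,832.59.
Refinanced payment = 714,530.01 × 0.0020000 / (1 − (1+0.0020000)^−360) = $2,786.25.
Monthly savings = $6,832.59 − $2,786.25 = $4,046.34.
Break-even = $18,300.00 / $4,046.34 = 4.52 → 5 months.

5 months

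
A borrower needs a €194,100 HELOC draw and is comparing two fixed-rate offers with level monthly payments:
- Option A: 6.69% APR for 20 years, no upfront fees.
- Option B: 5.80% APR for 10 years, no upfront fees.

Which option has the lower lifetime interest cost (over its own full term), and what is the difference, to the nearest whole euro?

Option B by €96,292

Option A: monthly rate = 6.69%/12 = 0.0055750; payment = 194,100 × 0.0055750 / (1 − (1+0.0055750)^−240) = €1,468.95.
Total interest on Option A = 240 × €1,468.95 − €194,100 = €158,448.00.
Option B: at 5.80% the monthly rate is 0.0048333, so the payment is 194,100 × 0.0048333 / (1 − 1.0048333^−120) = €2,135.47.
Total interest on Option B = 120 × €2,135.47 − €194,100 = €62,156.40.
Option B is lower by €96,291.60.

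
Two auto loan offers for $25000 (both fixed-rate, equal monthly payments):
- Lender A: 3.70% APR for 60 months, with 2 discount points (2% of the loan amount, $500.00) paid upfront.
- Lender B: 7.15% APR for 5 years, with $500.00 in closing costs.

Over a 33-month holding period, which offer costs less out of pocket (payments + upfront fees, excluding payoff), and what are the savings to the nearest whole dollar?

Lender A by $1,312

Lender A: at 3.70% the monthly rate is 0.0030833, so the payment is 25,000 × 0.0030833 / (1 − 1.0030833^−60) = $457.04.
Lender B: monthly rate = 7.15%/12 = 0.0059583; payment = 25,000 × 0.0059583 / (1 − (1+0.0059583)^−60) = $496.80.
Over 33 months: Lender A costs 33 × $457.04 + $500.00 = $15,582.32; Lender B costs 33 × $496.80 + $500.00 = $16,894.40.
Lender A is cheaper by $16,894.40 − $15,582.32 = $1,312.08.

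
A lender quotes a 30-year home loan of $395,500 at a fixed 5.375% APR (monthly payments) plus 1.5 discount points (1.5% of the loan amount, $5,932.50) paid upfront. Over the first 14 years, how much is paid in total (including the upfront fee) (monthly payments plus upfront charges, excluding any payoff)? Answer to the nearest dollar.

$378,000

Monthly rate = 5.375%/12 = 0.0044792; payment = 395,500 × 0.0044792 / (1 − (1+0.0044792)^−360) = $2,214.69.
Total outlay = 168 × $2,214.69 + $5,932.50 = $378,000.42.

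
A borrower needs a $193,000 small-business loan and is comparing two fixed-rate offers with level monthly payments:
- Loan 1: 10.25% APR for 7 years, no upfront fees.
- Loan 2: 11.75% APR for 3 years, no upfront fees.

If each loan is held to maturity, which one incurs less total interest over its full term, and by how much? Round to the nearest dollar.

Loan 1: monthly rate = 10.25%/12 = 0.0085417; payment = 193,000 × 0.0085417 / (1 − (1+0.0085417)^−84) = $3,229.01.
Total interest on Loan 1 = 84 × $3,229.01 − $193,000 = $78,236.84.
Loan 2: at 11.75% the monthly rate is 0.0097917, so the payment is 193,000 × 0.0097917 / (1 − 1.0097917^−36) = $6,387.34.
Total interest on Loan 2 = 36 × $6,387.34 − $193,000 = $36,944.24.
Loan 2 is lower by $41,292.60.

Loan 2 by $41,293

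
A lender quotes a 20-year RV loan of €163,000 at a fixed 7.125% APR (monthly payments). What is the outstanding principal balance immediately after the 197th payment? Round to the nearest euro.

€48,298

With monthly rate i = 7.125%/12 = 0.0059375, the balance after k of n payments is P · [(1+i)^n − (1+i)^k] / [(1+i)^n − 1].
(1+0.0059375)^240 = 4.14037433 and (1+0.0059375)^197 = 3.20986434, so the balance is 163,000 × (4.14037433 − 3.20986434) / (4.14037433 − 1) = €48,297.79.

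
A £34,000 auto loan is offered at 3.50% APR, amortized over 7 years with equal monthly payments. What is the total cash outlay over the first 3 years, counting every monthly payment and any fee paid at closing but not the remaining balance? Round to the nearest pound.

At 3.50% the monthly rate is 0.0029167, so the payment is 34,000 × 0.0029167 / (1 − 1.0029167^−84) = £456.95.
Total outlay = 36 × £456.95 = £16,450.20.

£16,450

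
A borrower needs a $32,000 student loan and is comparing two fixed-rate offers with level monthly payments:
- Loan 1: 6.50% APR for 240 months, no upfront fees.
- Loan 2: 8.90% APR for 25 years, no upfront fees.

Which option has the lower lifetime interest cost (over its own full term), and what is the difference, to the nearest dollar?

Loan 1 by $22,646

Loan 1: at 6.50% the monthly rate is 0.0054167, so the payment is 32,000 × 0.0054167 / (1 − 1.0054167^−240) = $238.58.
Total interest on Loan 1 = 240 × $238.58 − $32,000 = $25,259.20.
Loan 2: at 8.90% the monthly rate is 0.0074167, so the payment is 32,000 × 0.0074167 / (1 − 1.0074167^−300) = $266.35.
Total interest on Loan 2 = 300 × $266.35 − $32,000 = $47,905.00.
Loan 1 is lower by $22,645.80.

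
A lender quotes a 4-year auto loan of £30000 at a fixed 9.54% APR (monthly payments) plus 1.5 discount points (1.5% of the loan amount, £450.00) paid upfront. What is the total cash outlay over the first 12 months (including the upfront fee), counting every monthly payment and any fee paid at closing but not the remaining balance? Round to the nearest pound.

£9,501

Monthly rate = 9.54%/12 = 0.0079500; payment = 30,000 × 0.0079500 / (1 − (1+0.0079500)^−48) = £754.27.
Total outlay = 12 × £754.27 + £450.00 = £9,501.24.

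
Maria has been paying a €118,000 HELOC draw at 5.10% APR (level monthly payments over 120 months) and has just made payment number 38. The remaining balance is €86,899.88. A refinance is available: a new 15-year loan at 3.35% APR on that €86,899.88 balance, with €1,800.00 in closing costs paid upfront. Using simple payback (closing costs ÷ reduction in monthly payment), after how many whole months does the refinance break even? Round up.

3 months

Current payment = 118,000 × 5.1%/12 / (1 − (1+0.0042500)^−120) = €1,257.35.
Refinanced payment = 86,899.88 × 0.0027917 / (1 − (1+0.0027917)^−180) = €614.85.
Monthly savings = €1,257.35 − €614.85 = €642.50.
Break-even = €1,800.00 / €642.50 = 2.80 → 3 months.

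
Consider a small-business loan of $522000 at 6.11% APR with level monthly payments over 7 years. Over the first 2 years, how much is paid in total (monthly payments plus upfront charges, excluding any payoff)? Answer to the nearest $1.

At 6.11% the monthly rate is 0.0050917, so the payment is 522,000 × 0.0050917 / (1 − 1.0050917^−84) = $7,653.22.
Total outlay = 24 × $7,653.22 = $183,677.28.

$183,677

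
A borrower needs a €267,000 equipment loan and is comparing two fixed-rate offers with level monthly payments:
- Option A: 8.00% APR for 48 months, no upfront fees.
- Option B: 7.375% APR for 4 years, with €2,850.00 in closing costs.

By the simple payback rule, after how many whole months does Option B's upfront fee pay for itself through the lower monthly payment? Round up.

37 months

Option A: at 8.00% the monthly rate is 0.0066667, so the payment is 267,000 × 0.0066667 / (1 − 1.0066667^−48) = €6,518.25.
Option B: monthly rate = 7.375%/12 = 0.0061458; payment = 267,000 × 0.0061458 / (1 − (1+0.0061458)^−48) = €6,440.20.
Monthly savings = €6,518.25 − €6,440.20 = €78.05.
Break-even = €2,850.00 / €78.05 = 36.52 → 37 months.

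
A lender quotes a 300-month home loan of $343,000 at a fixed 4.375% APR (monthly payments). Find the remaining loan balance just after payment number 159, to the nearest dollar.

With monthly rate i = 4.375%/12 = 0.0036458, the balance after k of n payments is P · [(1+i)^n − (1+i)^k] / [(1+i)^n − 1].
(1+0.0036458)^300 = 2.97951644 and (1+0.0036458)^159 = 1.78359919, so the balance is 343,000 × (2.97951644 − 1.78359919) / (2.97951644 − 1) = $207,222.13.

$207,222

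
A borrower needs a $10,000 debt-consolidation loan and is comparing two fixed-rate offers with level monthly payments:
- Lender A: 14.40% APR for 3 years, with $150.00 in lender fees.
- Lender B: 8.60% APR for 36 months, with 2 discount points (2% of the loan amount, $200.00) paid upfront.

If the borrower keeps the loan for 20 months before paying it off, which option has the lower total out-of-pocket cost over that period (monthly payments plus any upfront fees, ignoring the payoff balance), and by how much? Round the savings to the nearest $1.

Lender A: at 14.40% the monthly rate is 0.0120000, so the payment is 10,000 × 0.0120000 / (1 − 1.0120000^−36) = $343.72.
Lender B: at 8.60% the monthly rate is 0.0071667, so the payment is 10,000 × 0.0071667 / (1 − 1.0071667^−36) = $316.14.
Over 20 months: Lender A costs 20 × $343.72 + $150.00 = $7,024.40; Lender B costs 20 × $316.14 + $200.00 = $6,522.80.
Lender B is cheaper by $7,024.40 − $6,522.80 = $501.60.

Lender B by $502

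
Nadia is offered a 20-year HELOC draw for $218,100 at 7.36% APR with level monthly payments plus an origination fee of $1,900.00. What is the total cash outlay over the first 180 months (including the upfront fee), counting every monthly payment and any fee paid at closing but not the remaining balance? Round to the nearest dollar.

$314,808

At 7.36% the monthly rate is 0.0061333, so the payment is 218,100 × 0.0061333 / (1 − 1.0061333^−240) = $1,738.38.
Total outlay = 180 × $1,738.38 + $1,900.00 = $314,808.40.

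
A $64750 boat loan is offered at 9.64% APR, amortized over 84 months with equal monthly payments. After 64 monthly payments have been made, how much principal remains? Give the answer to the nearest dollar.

$19,566

With monthly rate i = 9.64%/12 = 0.0080333, the balance after k of n payments is P · [(1+i)^n − (1+i)^k] / [(1+i)^n − 1].
(1+0.0080333)^84 = 1.95835333 and (1+0.0080333)^64 = 1.66875731, so the balance is 64,750 × (1.95835333 − 1.66875731) / (1.95835333 − 1) = $19,566.21.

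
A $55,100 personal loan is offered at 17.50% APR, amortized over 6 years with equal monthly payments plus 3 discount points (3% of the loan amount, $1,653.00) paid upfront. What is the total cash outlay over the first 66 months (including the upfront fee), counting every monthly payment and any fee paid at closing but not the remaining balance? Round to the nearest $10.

$83,570

Monthly rate = 17.5%/12 = 0.0145833; payment = 55,100 × 0.0145833 / (1 − (1+0.0145833)^−72) = $1,241.19.
Total outlay = 66 × $1,241.19 + $1,653.00 = $83,571.54.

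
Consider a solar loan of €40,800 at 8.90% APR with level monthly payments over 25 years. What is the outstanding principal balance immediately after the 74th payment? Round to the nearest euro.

With monthly rate i = 8.9%/12 = 0.0074167, the balance after k of n payments is P · [(1+i)^n − (1+i)^k] / [(1+i)^n − 1].
(1+0.0074167)^300 = 9.17781840 and (1+0.0074167)^74 = 1.72772944, so the balance is 40,800 × (9.17781840 − 1.72772944) / (9.17781840 − 1) = €37,169.28.

€37,169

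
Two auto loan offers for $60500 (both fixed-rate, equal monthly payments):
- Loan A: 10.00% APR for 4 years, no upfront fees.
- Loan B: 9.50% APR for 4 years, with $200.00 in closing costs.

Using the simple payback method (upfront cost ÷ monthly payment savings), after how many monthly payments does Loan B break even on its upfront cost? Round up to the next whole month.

Loan A: monthly rate = 10%/12 = 0.0083333; payment = 60,500 × 0.0083333 / (1 − (1+0.0083333)^−48) = $1,534.44.
Loan B: at 9.50% the monthly rate is 0.0079167, so the payment is 60,500 × 0.0079167 / (1 − 1.0079167^−48) = $1,519.95.
Monthly savings = $1,534.44 − $1,519.95 = $14.49.
Break-even = $200.00 / $14.49 = 13.80 → 14 months.

14 months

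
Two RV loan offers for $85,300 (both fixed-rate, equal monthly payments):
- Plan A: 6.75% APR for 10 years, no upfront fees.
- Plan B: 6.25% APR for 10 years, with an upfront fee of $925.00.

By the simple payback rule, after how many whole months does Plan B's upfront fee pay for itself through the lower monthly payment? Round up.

Plan A: at 6.75% the monthly rate is 0.0056250, so the payment is 85,300 × 0.0056250 / (1 − 1.0056250^−120) = $979.45.
Plan B: at 6.25% the monthly rate is 0.0052083, so the payment is 85,300 × 0.0052083 / (1 − 1.0052083^−120) = $957.75.
Monthly savings = $979.45 − $957.75 = $21.70.
Break-even = $925.00 / $21.70 = 42.63 → 43 months.

43 months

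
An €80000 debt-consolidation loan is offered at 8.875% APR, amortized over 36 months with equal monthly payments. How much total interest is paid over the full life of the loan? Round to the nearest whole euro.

€11,416

At 8.875% the monthly rate is 0.0073958, so the payment is 80,000 × 0.0073958 / (1 − 1.0073958^−36) = €2,539.33.
Total paid = 36 × €2,539.33 = €91,415.88; interest = €91,415.88 − €80,000 = €11,415.88.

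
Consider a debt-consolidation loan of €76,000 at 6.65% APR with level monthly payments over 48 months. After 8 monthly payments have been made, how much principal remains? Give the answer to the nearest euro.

With monthly rate i = 6.65%/12 = 0.0055417, the balance after k of n payments is P · [(1+i)^n − (1+i)^k] / [(1+i)^n − 1].
(1+0.0055417)^48 = 1.30377730 and (1+0.0055417)^8 = 1.04520281, so the balance is 76,000 × (1.30377730 − 1.04520281) / (1.30377730 − 1) = €64,691.01.

€64,691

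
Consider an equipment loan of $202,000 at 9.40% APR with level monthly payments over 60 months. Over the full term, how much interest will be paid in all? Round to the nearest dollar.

$51,951

At 9.40% the monthly rate is 0.0078333, so the payment is 202,000 × 0.0078333 / (1 − 1.0078333^−60) = $4,232.51.
Total paid = 60 × $4,232.51 = $253,950.60; interest = $253,950.60 − $202,000 = $51,950.60.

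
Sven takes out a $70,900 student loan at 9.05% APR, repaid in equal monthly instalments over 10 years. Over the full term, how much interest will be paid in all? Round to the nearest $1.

Monthly rate = 9.05%/12 = 0.0075417; payment = 70,900 × 0.0075417 / (1 − (1+0.0075417)^−120) = $900.05.
Total paid = 120 × $900.05 = $108,006.00; interest = $108,006.00 − $70,900 = $37,106.00.

$37,106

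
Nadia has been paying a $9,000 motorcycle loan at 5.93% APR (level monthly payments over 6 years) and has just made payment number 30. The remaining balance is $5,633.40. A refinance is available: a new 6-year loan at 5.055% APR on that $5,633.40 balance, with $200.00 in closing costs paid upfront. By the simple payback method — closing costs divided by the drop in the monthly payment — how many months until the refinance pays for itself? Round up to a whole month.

Current payment = 9,000 × 5.93%/12 / (1 − (1+0.0049417)^−72) = $148.86.
Refinanced payment = 5,633.40 × 0.0042125 / (1 − (1+0.0042125)^−72) = $90.87.
Monthly savings = $148.86 − $90.87 = $57.99.
Break-even = $200.00 / $57.99 = 3.45 → 4 months.

4 months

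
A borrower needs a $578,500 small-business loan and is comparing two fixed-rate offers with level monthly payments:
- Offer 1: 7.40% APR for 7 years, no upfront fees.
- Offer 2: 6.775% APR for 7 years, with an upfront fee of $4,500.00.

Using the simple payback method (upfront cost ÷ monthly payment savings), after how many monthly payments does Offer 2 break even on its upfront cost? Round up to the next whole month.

Offer 1: at 7.40% the monthly rate is 0.0061667, so the payment is 578,500 × 0.0061667 / (1 − 1.0061667^−84) = $8,844.67.
Offer 2: at 6.775% the monthly rate is 0.0056458, so the payment is 578,500 × 0.0056458 / (1 − 1.0056458^−84) = $8,667.62.
Monthly savings = $8,844.67 − $8,667.62 = $177.05.
Break-even = $4,500.00 / $177.05 = 25.42 → 26 months.

26 months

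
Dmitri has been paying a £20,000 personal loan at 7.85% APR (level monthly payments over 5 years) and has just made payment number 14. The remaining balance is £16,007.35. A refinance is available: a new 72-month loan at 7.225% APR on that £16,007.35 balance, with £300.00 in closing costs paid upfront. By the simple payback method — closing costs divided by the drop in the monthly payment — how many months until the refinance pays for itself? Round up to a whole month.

Current payment = 20,000 × 7.85%/12 / (1 − (1+0.0065417)^−60) = £404.09.
Refinanced payment = 16,007.35 × 0.0060208 / (1 − (1+0.0060208)^−72) = £274.64.
Monthly savings = £404.09 − £274.64 = £129.45.
Break-even = £300.00 / £129.45 = 2.32 → 3 months.

3 months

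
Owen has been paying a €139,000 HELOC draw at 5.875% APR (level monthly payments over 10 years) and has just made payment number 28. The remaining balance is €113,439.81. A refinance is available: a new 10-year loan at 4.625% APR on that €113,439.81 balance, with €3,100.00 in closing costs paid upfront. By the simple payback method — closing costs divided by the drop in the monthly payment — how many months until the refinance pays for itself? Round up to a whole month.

Current payment = 139,000 × 5.875%/12 / (1 − (1+0.0048958)^−120) = €1,534.47.
Refinanced payment = 113,439.81 × 0.0038542 / (1 − (1+0.0038542)^−120) = €1,182.52.
Monthly savings = €1,534.47 − €1,182.52 = €351.95.
Break-even = €3,100.00 / €351.95 = 8.81 → 9 months.

9 months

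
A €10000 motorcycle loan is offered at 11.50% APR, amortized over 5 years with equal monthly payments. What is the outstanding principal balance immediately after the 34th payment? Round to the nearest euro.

€5,040

With monthly rate i = 11.5%/12 = 0.0095833, the balance after k of n payments is P · [(1+i)^n − (1+i)^k] / [(1+i)^n − 1].
(1+0.0095833)^60 = 1.77227188 and (1+0.0095833)^34 = 1.38303720, so the balance is 10,000 × (1.77227188 − 1.38303720) / (1.77227188 − 1) = €5,040.12.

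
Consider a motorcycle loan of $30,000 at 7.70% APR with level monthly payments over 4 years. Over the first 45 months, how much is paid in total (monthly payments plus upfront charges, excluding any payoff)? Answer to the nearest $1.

At 7.70% the monthly rate is 0.0064167, so the payment is 30,000 × 0.0064167 / (1 − 1.0064167^−48) = $728.17.
Total outlay = 45 × $728.17 = $32,767.65.

$32,768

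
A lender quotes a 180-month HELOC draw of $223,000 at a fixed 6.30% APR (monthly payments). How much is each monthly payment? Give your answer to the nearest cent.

$1,918.14

At 6.30% the monthly rate is 0.0052500, so the payment is 223,000 × 0.0052500 / (1 − 1.0052500^−180) = $1,918.14.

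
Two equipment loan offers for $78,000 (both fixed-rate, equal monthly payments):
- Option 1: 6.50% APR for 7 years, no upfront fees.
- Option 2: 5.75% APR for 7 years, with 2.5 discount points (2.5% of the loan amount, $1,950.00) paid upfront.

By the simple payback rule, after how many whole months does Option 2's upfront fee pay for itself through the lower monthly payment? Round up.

70 months

Option 1: monthly rate = 6.5%/12 = 0.0054167; payment = 78,000 × 0.0054167 / (1 − (1+0.0054167)^−84) = $1,158.26.
Option 2: monthly rate = 5.75%/12 = 0.0047917; payment = 78,000 × 0.0047917 / (1 − (1+0.0047917)^−84) = $1,130.14.
Monthly savings = $1,158.26 − $1,130.14 = $28.12.
Break-even = $1,950.00 / $28.12 = 69.35 → 70 months.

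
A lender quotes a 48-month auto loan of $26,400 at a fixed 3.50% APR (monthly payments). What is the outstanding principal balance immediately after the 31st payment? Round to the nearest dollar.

$9,775

With monthly rate i = 3.5%/12 = 0.0029167, the balance after k of n payments is P · [(1+i)^n − (1+i)^k] / [(1+i)^n − 1].
(1+0.0029167)^48 = 1.15003943 and (1+0.0029167)^31 = 1.09448624, so the balance is 26,400 × (1.15003943 − 1.09448624) / (1.15003943 − 1) = $9,774.79.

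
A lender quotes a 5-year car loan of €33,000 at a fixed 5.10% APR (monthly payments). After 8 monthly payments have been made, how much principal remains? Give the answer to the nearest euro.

€29,070

With monthly rate i = 5.1%/12 = 0.0042500, the balance after k of n payments is P · [(1+i)^n − (1+i)^k] / [(1+i)^n − 1].
(1+0.0042500)^60 = 1.28976452 and (1+0.0042500)^8 = 1.03451007, so the balance is 33,000 × (1.28976452 − 1.03451007) / (1.28976452 − 1) = €29,069.80.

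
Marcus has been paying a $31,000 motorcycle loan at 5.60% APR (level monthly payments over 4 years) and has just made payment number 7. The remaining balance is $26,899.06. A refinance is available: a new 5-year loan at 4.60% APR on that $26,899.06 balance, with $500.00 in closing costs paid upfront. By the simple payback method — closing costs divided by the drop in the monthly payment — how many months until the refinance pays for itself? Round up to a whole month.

3 months

Current payment = 31,000 × 5.6%/12 / (1 − (1+0.0046667)^−48) = $722.36.
Refinanced payment = 26,899.06 × 0.0038333 / (1 − (1+0.0038333)^−60) = $502.70.
Monthly savings = $722.36 − $502.70 = $219.66.
Break-even = $500.00 / $219.66 = 2.28 → 3 months.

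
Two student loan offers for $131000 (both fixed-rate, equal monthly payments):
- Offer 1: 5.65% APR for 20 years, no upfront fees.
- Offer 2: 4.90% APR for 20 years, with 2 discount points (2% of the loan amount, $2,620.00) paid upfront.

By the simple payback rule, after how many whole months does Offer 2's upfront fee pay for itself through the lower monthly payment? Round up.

48 months

Offer 1: at 5.65% the monthly rate is 0.0047083, so the payment is 131,000 × 0.0047083 / (1 − 1.0047083^−240) = $912.27.
Offer 2: at 4.90% the monthly rate is 0.0040833, so the payment is 131,000 × 0.0040833 / (1 − 1.0040833^−240) = $857.32.
Monthly savings = $912.27 − $857.32 = $54.95.
Break-even = $2,620.00 / $54.95 = 47.68 → 48 months.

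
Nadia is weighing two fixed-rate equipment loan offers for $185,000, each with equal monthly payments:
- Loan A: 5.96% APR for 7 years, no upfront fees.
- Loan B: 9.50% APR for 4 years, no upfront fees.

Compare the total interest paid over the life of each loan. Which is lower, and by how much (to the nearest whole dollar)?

Loan B by $3,626

Loan A: at 5.96% the monthly rate is 0.0049667, so the payment is 185,000 × 0.0049667 / (1 − 1.0049667^−84) = $2,699.04.
Total interest on Loan A = 84 × $2,699.04 − $185,000 = $41,719.36.
Loan B: at 9.50% the monthly rate is 0.0079167, so the payment is 185,000 × 0.0079167 / (1 − 1.0079167^−48) = $4,647.78.
Total interest on Loan B = 48 × $4,647.78 − $185,000 = $38,093.44.
Loan B is lower by $3,625.92.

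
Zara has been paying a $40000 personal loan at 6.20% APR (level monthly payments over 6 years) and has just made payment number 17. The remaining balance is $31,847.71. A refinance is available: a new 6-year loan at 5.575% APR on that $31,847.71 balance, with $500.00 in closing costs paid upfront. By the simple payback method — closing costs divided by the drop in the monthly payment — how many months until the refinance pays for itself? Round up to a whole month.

4 months

Current payment = 40,000 × 6.2%/12 / (1 − (1+0.0051667)^−72) = $666.70.
Refinanced payment = 31,847.71 × 0.0046458 / (1 − (1+0.0046458)^−72) = $521.44.
Monthly savings = $666.70 − $521.44 = $145.26.
Break-even = $500.00 / $145.26 = 3.44 → 4 months.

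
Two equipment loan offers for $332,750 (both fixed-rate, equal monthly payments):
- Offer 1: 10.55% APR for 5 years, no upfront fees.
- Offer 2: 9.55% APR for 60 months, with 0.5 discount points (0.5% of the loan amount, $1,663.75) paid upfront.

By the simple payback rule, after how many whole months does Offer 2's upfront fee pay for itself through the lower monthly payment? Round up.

11 months

Offer 1: monthly rate = 10.55%/12 = 0.0087917; payment = 332,750 × 0.0087917 / (1 − (1+0.0087917)^−60) = $7,160.34.
Offer 2: at 9.55% the monthly rate is 0.0079583, so the payment is 332,750 × 0.0079583 / (1 − 1.0079583^−60) = $6,996.50.
Monthly savings = $7,160.34 − $6,996.50 = $163.84.
Break-even = $1,663.75 / $163.84 = 10.15 → 11 months.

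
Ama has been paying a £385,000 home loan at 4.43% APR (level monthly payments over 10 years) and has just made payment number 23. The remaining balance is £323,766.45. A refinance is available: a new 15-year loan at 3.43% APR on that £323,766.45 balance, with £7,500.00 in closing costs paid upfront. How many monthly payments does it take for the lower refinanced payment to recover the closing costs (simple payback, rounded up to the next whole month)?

Current payment = 385,000 × 4.43%/12 / (1 − (1+0.0036917)^−120) = £3,977.10.
Refinanced payment = 323,766.45 × 0.0028583 / (1 − (1+0.0028583)^−180) = £2,303.44.
Monthly savings = £3,977.10 − £2,303.44 = £1,673.66.
Break-even = £7,500.00 / £1,673.66 = 4.48 → 5 months.

5 months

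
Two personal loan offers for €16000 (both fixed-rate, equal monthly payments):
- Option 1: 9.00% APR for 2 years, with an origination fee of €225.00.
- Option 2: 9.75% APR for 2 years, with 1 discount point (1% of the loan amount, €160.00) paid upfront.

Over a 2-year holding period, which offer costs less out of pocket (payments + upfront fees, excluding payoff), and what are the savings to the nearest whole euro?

Option 1: at 9.00% the monthly rate is 0.0075000, so the payment is 16,000 × 0.0075000 / (1 − 1.0075000^−24) = €730.96.
Option 2: at 9.75% the monthly rate is 0.0081250, so the payment is 16,000 × 0.0081250 / (1 − 1.0081250^−24) = €736.47.
Over 24 months: Option 1 costs 24 × €730.96 + €225.00 = €17,768.04; Option 2 costs 24 × €736.47 + €160.00 = €17,835.28.
Option 1 is cheaper by €17,835.28 − €17,768.04 = €67.24.

Option 1 by €67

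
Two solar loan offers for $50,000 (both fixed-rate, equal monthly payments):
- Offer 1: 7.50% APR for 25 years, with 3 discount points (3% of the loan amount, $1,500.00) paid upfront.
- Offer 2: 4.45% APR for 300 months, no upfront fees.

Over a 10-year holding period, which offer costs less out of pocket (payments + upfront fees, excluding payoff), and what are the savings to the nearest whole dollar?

Offer 1: monthly rate = 7.5%/12 = 0.0062500; payment = 50,000 × 0.0062500 / (1 − (1+0.0062500)^−300) = $369.50.
Offer 2: monthly rate = 4.45%/12 = 0.0037083; payment = 50,000 × 0.0037083 / (1 − (1+0.0037083)^−300) = $276.50.
Over 120 months: Offer 1 costs 120 × $369.50 + $1,500.00 = $45,840.00; Offer 2 costs 120 × $276.50 = $33,180.00.
Offer 2 is cheaper by $45,840.00 − $33,180.00 = $12,660.00.

Offer 2 by $12,660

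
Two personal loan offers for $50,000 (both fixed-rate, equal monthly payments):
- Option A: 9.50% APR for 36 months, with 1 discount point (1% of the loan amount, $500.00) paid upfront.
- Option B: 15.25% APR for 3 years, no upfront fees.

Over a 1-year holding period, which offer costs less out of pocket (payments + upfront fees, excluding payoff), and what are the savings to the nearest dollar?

Option A: monthly rate = 9.5%/12 = 0.0079167; payment = 50,000 × 0.0079167 / (1 − (1+0.0079167)^−36) = $1,601.65.
Option B: at 15.25% the monthly rate is 0.0127083, so the payment is 50,000 × 0.0127083 / (1 − 1.0127083^−36) = $1,739.39.
Over 12 months: Option A costs 12 × $1,601.65 + $500.00 = $19,719.80; Option B costs 12 × $1,739.39 = $20,872.68.
Option A is cheaper by $20,872.68 − $19,719.80 = $1,152.88.

Option A by $1,153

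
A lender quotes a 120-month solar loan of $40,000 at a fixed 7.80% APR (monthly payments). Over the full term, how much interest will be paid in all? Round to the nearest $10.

At 7.80% the monthly rate is 0.0065000, so the payment is 40,000 × 0.0065000 / (1 − 1.0065000^−120) = $481.09.
Total paid = 120 × $481.09 = $57,730.80; interest = $57,730.80 − $40,000 = $17,730.80.

$17,730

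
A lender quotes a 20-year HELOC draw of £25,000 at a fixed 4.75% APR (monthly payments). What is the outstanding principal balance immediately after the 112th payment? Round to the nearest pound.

With monthly rate i = 4.75%/12 = 0.0039583, the balance after k of n payments is P · [(1+i)^n − (1+i)^k] / [(1+i)^n − 1].
(1+0.0039583)^240 = 2.58086532 and (1+0.0039583)^112 = 1.55652880, so the balance is 25,000 × (2.58086532 − 1.55652880) / (2.58086532 − 1) = £16,198.98.

£16,199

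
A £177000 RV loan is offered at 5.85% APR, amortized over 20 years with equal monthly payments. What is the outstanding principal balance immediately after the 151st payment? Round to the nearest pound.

£90,286

With monthly rate i = 5.85%/12 = 0.0048750, the balance after k of n payments is P · [(1+i)^n − (1+i)^k] / [(1+i)^n − 1].
(1+0.0048750)^240 = 3.21284668 and (1+0.0048750)^151 = 2.08409875, so the balance is 177,000 × (3.21284668 − 2.08409875) / (3.21284668 − 1) = £90,285.69.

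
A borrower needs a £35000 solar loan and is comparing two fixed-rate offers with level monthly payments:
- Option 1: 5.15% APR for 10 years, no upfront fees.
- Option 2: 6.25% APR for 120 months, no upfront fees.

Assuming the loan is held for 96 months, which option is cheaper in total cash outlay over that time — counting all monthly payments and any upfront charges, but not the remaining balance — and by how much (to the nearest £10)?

Option 1 by £1,840

Option 1: monthly rate = 5.15%/12 = 0.0042917; payment = 35,000 × 0.0042917 / (1 − (1+0.0042917)^−120) = £373.80.
Option 2: at 6.25% the monthly rate is 0.0052083, so the payment is 35,000 × 0.0052083 / (1 − 1.0052083^−120) = £392.98.
Over 96 months: Option 1 costs 96 × £373.80 = £35,884.80; Option 2 costs 96 × £392.98 = £37,726.08.
Option 1 is cheaper by £37,726.08 − £35,884.80 = £1,841.28.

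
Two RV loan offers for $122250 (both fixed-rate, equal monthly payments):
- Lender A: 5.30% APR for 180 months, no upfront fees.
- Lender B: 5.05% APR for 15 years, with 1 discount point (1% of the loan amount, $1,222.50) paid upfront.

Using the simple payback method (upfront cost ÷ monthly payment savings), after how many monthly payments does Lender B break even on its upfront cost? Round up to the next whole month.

Lender A: monthly rate = 5.3%/12 = 0.0044167; payment = 122,250 × 0.0044167 / (1 − (1+0.0044167)^−180) = $985.96.
Lender B: monthly rate = 5.05%/12 = 0.0042083; payment = 122,250 × 0.0042083 / (1 − (1+0.0042083)^−180) = $969.93.
Monthly savings = $985.96 − $969.93 = $16.03.
Break-even = $1,222.50 / $16.03 = 76.26 → 77 months.

77 months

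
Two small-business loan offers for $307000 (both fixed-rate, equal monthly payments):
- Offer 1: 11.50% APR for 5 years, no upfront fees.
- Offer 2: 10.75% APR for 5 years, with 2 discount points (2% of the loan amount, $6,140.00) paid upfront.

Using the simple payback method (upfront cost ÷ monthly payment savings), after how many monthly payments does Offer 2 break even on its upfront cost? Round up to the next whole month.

Offer 1: monthly rate = 11.5%/12 = 0.0095833; payment = 307,000 × 0.0095833 / (1 − (1+0.0095833)^−60) = $6,751.73.
Offer 2: monthly rate = 10.75%/12 = 0.0089583; payment = 307,000 × 0.0089583 / (1 − (1+0.0089583)^−60) = $6,636.71.
Monthly savings = $6,751.73 − $6,636.71 = $115.02.
Break-even = $6,140.00 / $115.02 = 53.38 → 54 months.

54 months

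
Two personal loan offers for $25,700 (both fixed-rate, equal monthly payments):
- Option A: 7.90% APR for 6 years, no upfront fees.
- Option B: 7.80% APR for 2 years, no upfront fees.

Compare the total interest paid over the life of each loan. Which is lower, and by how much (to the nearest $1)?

Option A: at 7.90% the monthly rate is 0.0065833, so the payment is 25,700 × 0.0065833 / (1 − 1.0065833^−72) = $449.35.
Total interest on Option A = 72 × $449.35 − $25,700 = $6,653.20.
Option B: at 7.80% the monthly rate is 0.0065000, so the payment is 25,700 × 0.0065000 / (1 − 1.0065000^−24) = $1,160.00.
Total interest on Option B = 24 × $1,160.00 − $25,700 = $2,140.00.
Option B is lower by $4,513.20.

Option B by $4,513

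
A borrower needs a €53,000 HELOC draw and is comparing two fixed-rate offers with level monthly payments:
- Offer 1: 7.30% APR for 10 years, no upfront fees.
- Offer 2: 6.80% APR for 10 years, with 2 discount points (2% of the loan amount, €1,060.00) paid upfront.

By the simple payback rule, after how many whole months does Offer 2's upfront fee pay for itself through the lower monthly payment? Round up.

78 months

Offer 1: at 7.30% the monthly rate is 0.0060833, so the payment is 53,000 × 0.0060833 / (1 − 1.0060833^−120) = €623.60.
Offer 2: monthly rate = 6.8%/12 = 0.0056667; payment = 53,000 × 0.0056667 / (1 − (1+0.0056667)^−120) = €609.93.
Monthly savings = €623.60 − €609.93 = €13.67.
Break-even = €1,060.00 / €13.67 = 77.54 → 78 months.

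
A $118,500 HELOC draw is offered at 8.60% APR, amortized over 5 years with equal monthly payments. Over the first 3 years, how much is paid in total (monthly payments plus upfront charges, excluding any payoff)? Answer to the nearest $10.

$87,730

Monthly rate = 8.6%/12 = 0.0071667; payment = 118,500 × 0.0071667 / (1 − (1+0.0071667)^−60) = $2,436.92.
Total outlay = 36 × $2,436.92 = $87,729.12.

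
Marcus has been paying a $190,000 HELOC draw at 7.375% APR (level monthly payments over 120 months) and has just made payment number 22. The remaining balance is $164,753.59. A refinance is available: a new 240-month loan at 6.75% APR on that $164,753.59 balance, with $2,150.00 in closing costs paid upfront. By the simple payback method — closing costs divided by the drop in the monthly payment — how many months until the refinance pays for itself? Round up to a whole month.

3 months

Current payment = 190,000 × 7.375%/12 / (1 − (1+0.0061458)^−120) = $2,242.96.
Refinanced payment = 164,753.59 × 0.0056250 / (1 − (1+0.0056250)^−240) = $1,252.73.
Monthly savings = $2,242.96 − $1,252.73 = $990.23.
Break-even = $2,150.00 / $990.23 = 2.17 → 3 months.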